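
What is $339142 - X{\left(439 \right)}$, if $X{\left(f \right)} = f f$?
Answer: $146421$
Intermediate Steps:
$X{\left(f \right)} = f^{2}$
$339142 - X{\left(439 \right)} = 339142 - 439^{2} = 339142 - 192721 = 146421$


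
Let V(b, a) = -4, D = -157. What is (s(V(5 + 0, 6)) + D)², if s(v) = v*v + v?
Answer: 21025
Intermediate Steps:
s(v) = v + v² (s(v) = v² + v = v + v²)
(s(V(5 + 0, 6)) + D)² = (-4*(1 - 4) - 157)² = (-4*(-3) - 157)² = (12 - 157)² = (-145)² = 21025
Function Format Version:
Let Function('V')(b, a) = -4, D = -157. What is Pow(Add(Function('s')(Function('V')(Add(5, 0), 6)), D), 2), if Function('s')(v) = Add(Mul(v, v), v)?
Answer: 21025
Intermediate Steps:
Function('s')(v) = Add(v, Pow(v, 2)) (Function('s')(v) = Add(Pow(v, 2), v) = Add(v, Pow(v, 2)))
Pow(Add(Function('s')(Function('V')(Add(5, 0), 6)), D), 2) = Pow(Add(Mul(-4, Add(1, -4)), -157), 2) = Pow(Add(Mul(-4, -3), -157), 2) = Pow(Add(12, -157), 2) = Pow(-145, 2) = 21025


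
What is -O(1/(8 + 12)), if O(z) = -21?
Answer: 21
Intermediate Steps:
-O(1/(8 + 12)) = -1*(-21) = 21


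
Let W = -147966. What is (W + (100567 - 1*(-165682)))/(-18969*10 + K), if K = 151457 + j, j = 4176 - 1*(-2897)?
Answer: -118283/31160 ≈ -3.7960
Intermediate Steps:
j = 7073 (j = 4176 + 2897 = 7073)
K = 158530 (K = 151457 + 7073 = 158530)
(W + (100567 - 1*(-165682)))/(-18969*10 + K) = (-147966 + (100567 - 1*(-165682)))/(-18969*10 + 158530) = (-147966 + (100567 + 165682))/(-189690 + 158530) = (-147966 + 266249)/(-31160) = 118283*(-1/31160) = -118283/31160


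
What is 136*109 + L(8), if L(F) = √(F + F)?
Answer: 14828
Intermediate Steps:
L(F) = √2*√F (L(F) = √(2*F) = √2*√F)
136*109 + L(8) = 136*109 + √2*√8 = 14824 + √2*(2*√2) = 14824 + 4 = 14828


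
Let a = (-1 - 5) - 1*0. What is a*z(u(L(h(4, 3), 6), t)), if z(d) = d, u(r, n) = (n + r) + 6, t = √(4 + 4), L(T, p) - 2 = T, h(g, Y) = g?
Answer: -72 - 12*√2 ≈ -88.971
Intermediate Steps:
L(T, p) = 2 + T
t = 2*√2 (t = √8 = 2*√2 ≈ 2.8284)
u(r, n) = 6 + n + r
a = -6 (a = -6 + 0 = -6)
a*z(u(L(h(4, 3), 6), t)) = -6*(6 + 2*√2 + (2 + 4)) = -6*(6 + 2*√2 + 6) = -6*(12 + 2*√2) = -72 - 12*√2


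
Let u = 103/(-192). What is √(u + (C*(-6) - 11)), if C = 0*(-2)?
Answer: I*√6645/24 ≈ 3.3965*I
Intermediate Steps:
C = 0
u = -103/192 (u = 103*(-1/192) = -103/192 ≈ -0.53646)
√(u + (C*(-6) - 11)) = √(-103/192 + (0*(-6) - 11)) = √(-103/192 + (0 - 11)) = √(-103/192 - 11) = √(-2215/192) = I*√6645/24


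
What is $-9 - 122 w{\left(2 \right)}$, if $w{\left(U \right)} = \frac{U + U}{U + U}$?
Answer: $-131$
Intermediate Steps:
$w{\left(U \right)} = 1$ ($w{\left(U \right)} = \frac{2 U}{2 U} = 2 U \frac{1}{2 U} = 1$)
$-9 - 122 w{\left(2 \right)} = -9 - 122 = -131$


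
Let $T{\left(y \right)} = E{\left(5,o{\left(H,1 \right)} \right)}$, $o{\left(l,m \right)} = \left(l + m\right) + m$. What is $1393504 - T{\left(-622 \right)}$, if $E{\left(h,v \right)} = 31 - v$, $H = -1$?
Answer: $1393474$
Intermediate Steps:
$o{\left(l,m \right)} = l + 2 m$
$T{\left(y \right)} = 30$ ($T{\left(y \right)} = 31 - \left(-1 + 2 \cdot 1\right) = 31 - \left(-1 + 2\right) = 31 - 1 = 30$)
$1393504 - T{\left(-622 \right)} = 1393504 - 30 = 1393474$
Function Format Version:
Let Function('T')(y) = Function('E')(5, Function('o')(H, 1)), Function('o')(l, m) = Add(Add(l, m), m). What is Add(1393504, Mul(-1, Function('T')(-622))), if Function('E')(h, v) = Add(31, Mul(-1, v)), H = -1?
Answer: 1393474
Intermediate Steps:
Function('o')(l, m) = Add(l, Mul(2, m))
Function('T')(y) = 30 (Function('T')(y) = Add(31, Mul(-1, Add(-1, Mul(2, 1)))) = Add(31, Mul(-1, Add(-1, 2))) = Add(31, Mul(-1, 1)) = Add(31, -1) = 30)
Add(1393504, Mul(-1, Function('T')(-622))) = Add(1393504, Mul(-1, 30)) = Add(1393504, -30) = 1393474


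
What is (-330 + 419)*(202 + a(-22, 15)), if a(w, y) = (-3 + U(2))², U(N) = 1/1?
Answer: 18334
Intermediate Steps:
U(N) = 1
a(w, y) = 4 (a(w, y) = (-3 + 1)² = (-2)² = 4)
(-330 + 419)*(202 + a(-22, 15)) = (-330 + 419)*(202 + 4) = 89*206 = 18334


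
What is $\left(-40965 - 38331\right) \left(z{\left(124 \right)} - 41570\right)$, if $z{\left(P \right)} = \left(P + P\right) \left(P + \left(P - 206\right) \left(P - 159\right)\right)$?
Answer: $-55581896832$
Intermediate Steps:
$z{\left(P \right)} = 2 P \left(P + \left(-206 + P\right) \left(-159 + P\right)\right)$
$\left(-40965 - 38331\right) \left(z{\left(124 \right)} - 41570\right) = \left(-40965 - 38331\right) \left(2 \cdot 124 \left(32754 + 124^{2} - 45136\right) - 41570\right) = - 79296 \left(2 \cdot 124 \left(32754 + 15376 - 45136\right) - 41570\right) = - 79296 \left(2 \cdot 124 \cdot 2994 - 41570\right) = - 79296 \left(742512 - 41570\right) = \left(-79296\right) 700942 = -55581896832$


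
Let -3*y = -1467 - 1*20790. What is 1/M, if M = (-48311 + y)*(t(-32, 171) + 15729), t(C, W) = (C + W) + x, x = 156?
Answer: -1/655253408 ≈ -1.5261e-9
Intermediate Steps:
t(C, W) = 156 + C + W (t(C, W) = (C + W) + 156 = 156 + C + W)
y = 7419 (y = -(-1467 - 1*20790)/3 = -(-1467 - 20790)/3 = -⅓*(-22257) = 7419)
M = -655253408 (M = (-48311 + 7419)*((156 - 32 + 171) + 15729) = -40892*(295 + 15729) = -40892*16024 = -655253408)
1/M = 1/(-655253408) = -1/655253408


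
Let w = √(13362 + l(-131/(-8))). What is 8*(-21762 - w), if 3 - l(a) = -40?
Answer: -174096 - 8*√13405 ≈ -1.7502e+5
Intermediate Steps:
l(a) = 43 (l(a) = 3 - 1*(-40) = 3 + 40 = 43)
w = √13405 (w = √(13362 + 43) = √13405 ≈ 115.78)
8*(-21762 - w) = 8*(-21762 - √13405) = -174096 - 8*√13405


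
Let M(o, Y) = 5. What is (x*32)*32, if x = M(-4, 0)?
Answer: 5120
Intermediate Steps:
x = 5
(x*32)*32 = (5*32)*32 = 160*32 = 5120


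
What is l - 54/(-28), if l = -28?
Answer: -365/14 ≈ -26.071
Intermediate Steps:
l - 54/(-28) = -28 - 54/(-28) = -28 - 54*(-1)/28 = -28 - 9*(-3/14) = -28 + 27/14 = -365/14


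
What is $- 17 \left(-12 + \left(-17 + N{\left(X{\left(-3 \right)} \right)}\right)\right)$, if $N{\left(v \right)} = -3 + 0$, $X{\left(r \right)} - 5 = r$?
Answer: $544$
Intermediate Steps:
$X{\left(r \right)} = 5 + r$
$N{\left(v \right)} = -3$
$- 17 \left(-12 + \left(-17 + N{\left(X{\left(-3 \right)} \right)}\right)\right) = - 17 \left(-12 - 20\right) = \left(-17\right) \left(-32\right) = 544$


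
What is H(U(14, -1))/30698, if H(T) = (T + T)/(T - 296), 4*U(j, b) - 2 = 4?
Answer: -3/9040561 ≈ -3.3184e-7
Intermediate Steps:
U(j, b) = 3/2 (U(j, b) = 1/2 + (1/4)*4 = 1/2 + 1 = 3/2)
H(T) = 2*T/(-296 + T) (H(T) = (2*T)/(-296 + T) = 2*T/(-296 + T))
H(U(14, -1))/30698 = (2*(3/2)/(-296 + 3/2))/30698 = (2*(3/2)/(-589/2))*(1/30698) = (2*(3/2)*(-2/589))*(1/30698) = -6/589*1/30698 = -3/9040561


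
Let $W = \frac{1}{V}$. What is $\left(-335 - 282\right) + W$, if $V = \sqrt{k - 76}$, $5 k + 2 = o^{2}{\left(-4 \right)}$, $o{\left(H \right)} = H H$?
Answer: $-617 - \frac{i \sqrt{70}}{42} \approx -617.0 - 0.1992 i$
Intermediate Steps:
$o{\left(H \right)} = H^{2}$
$k = \frac{254}{5}$ ($k = - \frac{2}{5} + \frac{\left(\left(-4\right)^{2}\right)^{2}}{5} = - \frac{2}{5} + \frac{16^{2}}{5} = - \frac{2}{5} + \frac{1}{5} \cdot 256 = - \frac{2}{5} + \frac{256}{5} = \frac{254}{5} \approx 50.8$)
$V = \frac{3 i \sqrt{70}}{5}$ ($V = \sqrt{\frac{254}{5} - 76} = \sqrt{- \frac{126}{5}} = \frac{3 i \sqrt{70}}{5} \approx 5.02 i$)
$W = - \frac{i \sqrt{70}}{42}$ ($W = \frac{1}{\frac{3}{5} i \sqrt{70}} = - \frac{i \sqrt{70}}{42} \approx - 0.1992 i$)
$\left(-335 - 282\right) + W = \left(-335 - 282\right) - \frac{i \sqrt{70}}{42} = -617 - \frac{i \sqrt{70}}{42}$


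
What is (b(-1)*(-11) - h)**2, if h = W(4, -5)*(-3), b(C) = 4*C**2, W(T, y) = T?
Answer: 1024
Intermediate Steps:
h = -12 (h = 4*(-3) = -12)
(b(-1)*(-11) - h)**2 = ((4*(-1)**2)*(-11) - 1*(-12))**2 = ((4*1)*(-11) + 12)**2 = (4*(-11) + 12)**2 = (-44 + 12)**2 = (-32)**2 = 1024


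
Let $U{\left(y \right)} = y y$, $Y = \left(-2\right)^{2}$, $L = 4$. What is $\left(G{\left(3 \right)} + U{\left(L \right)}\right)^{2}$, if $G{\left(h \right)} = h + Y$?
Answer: $529$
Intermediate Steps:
$Y = 4$
$U{\left(y \right)} = y^{2}$
$G{\left(h \right)} = 4 + h$ ($G{\left(h \right)} = h + 4 = 4 + h$)
$\left(G{\left(3 \right)} + U{\left(L \right)}\right)^{2} = \left(\left(4 + 3\right) + 4^{2}\right)^{2} = \left(7 + 16\right)^{2} = 23^{2} = 529$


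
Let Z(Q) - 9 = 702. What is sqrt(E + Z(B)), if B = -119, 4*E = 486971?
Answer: sqrt(489815)/2 ≈ 349.93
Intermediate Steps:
E = 486971/4 (E = (1/4)*486971 = 486971/4 ≈ 1.2174e+5)
Z(Q) = 711 (Z(Q) = 9 + 702 = 711)
sqrt(E + Z(B)) = sqrt(486971/4 + 711) = sqrt(489815/4) = sqrt(489815)/2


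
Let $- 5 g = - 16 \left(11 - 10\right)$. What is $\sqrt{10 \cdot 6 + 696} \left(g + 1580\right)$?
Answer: $\frac{47496 \sqrt{21}}{5} \approx 43531.0$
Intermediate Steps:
$g = \frac{16}{5}$ ($g = - \frac{\left(-16\right) \left(11 - 10\right)}{5} = - \frac{\left(-16\right) 1}{5} = \left(- \frac{1}{5}\right) \left(-16\right) = \frac{16}{5} \approx 3.2$)
$\sqrt{10 \cdot 6 + 696} \left(g + 1580\right) = \sqrt{10 \cdot 6 + 696} \left(\frac{16}{5} + 1580\right) = \sqrt{60 + 696} \cdot \frac{7916}{5} = \sqrt{756} \cdot \frac{7916}{5} = 6 \sqrt{21} \cdot \frac{7916}{5} = \frac{47496 \sqrt{21}}{5}$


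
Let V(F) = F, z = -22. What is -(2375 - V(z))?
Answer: -2397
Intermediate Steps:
-(2375 - V(z)) = -(2375 - 1*(-22)) = -(2375 + 22) = -1*2397 = -2397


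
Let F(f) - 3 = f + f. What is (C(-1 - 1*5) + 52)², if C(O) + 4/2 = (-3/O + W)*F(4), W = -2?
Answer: 4489/4 ≈ 1122.3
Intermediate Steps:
F(f) = 3 + 2*f (F(f) = 3 + (f + f) = 3 + 2*f)
C(O) = -24 - 33/O (C(O) = -2 + (-3/O - 2)*(3 + 2*4) = -2 + (-2 - 3/O)*(3 + 8) = -2 + (-2 - 3/O)*11 = -2 + (-22 - 33/O) = -24 - 33/O)
(C(-1 - 1*5) + 52)² = ((-24 - 33/(-1 - 1*5)) + 52)² = ((-24 - 33/(-1 - 5)) + 52)² = ((-24 - 33/(-6)) + 52)² = ((-24 - 33*(-⅙)) + 52)² = ((-24 + 11/2) + 52)² = (-37/2 + 52)² = (67/2)² = 4489/4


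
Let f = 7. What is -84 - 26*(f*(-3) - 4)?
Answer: 566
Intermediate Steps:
-84 - 26*(f*(-3) - 4) = -84 - 26*(7*(-3) - 4) = -84 - 26*(-21 - 4) = -84 - 26*(-25) = -84 + 650 = 566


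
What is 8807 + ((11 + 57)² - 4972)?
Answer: 8459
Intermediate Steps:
8807 + ((11 + 57)² - 4972) = 8807 + (68² - 4972) = 8807 + (4624 - 4972) = 8807 - 348 = 8459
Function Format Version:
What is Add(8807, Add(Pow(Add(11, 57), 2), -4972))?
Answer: 8459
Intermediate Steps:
Add(8807, Add(Pow(Add(11, 57), 2), -4972)) = Add(8807, Add(Pow(68, 2), -4972)) = Add(8807, Add(4624, -4972)) = Add(8807, -348) = 8459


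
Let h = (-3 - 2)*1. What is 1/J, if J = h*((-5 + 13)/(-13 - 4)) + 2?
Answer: 17/74 ≈ 0.22973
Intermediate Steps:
h = -5 (h = -5*1 = -5)
J = 74/17 (J = -5*(-5 + 13)/(-13 - 4) + 2 = -40/(-17) + 2 = -40*(-1)/17 + 2 = -5*(-8/17) + 2 = 40/17 + 2 = 74/17 ≈ 4.3529)
1/J = 1/(74/17) = 17/74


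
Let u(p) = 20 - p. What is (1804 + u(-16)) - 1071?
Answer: 769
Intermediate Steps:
(1804 + u(-16)) - 1071 = (1804 + (20 - 1*(-16))) - 1071 = (1804 + (20 + 16)) - 1071 = (1804 + 36) - 1071 = 1840 - 1071 = 769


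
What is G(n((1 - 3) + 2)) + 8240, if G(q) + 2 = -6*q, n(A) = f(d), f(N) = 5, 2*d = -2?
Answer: 8208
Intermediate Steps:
d = -1 (d = (½)*(-2) = -1)
n(A) = 5
G(q) = -2 - 6*q
G(n((1 - 3) + 2)) + 8240 = (-2 - 6*5) + 8240 = (-2 - 30) + 8240 = -32 + 8240 = 8208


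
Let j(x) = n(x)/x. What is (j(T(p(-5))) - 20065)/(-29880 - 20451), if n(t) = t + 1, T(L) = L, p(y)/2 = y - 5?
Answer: 401281/1006620 ≈ 0.39864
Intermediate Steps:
p(y) = -10 + 2*y (p(y) = 2*(y - 5) = 2*(-5 + y) = -10 + 2*y)
n(t) = 1 + t
j(x) = (1 + x)/x
(j(T(p(-5))) - 20065)/(-29880 - 20451) = ((1 + (-10 + 2*(-5)))/(-10 + 2*(-5)) - 20065)/(-29880 - 20451) = ((1 + (-10 - 10))/(-10 - 10) - 20065)/(-50331) = ((1 - 20)/(-20) - 20065)*(-1/50331) = (-1/20*(-19) - 20065)*(-1/50331) = (19/20 - 20065)*(-1/50331) = -401281/20*(-1/50331) = 401281/1006620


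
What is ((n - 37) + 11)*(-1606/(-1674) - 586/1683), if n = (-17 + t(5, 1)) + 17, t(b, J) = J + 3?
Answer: -191326/14229 ≈ -13.446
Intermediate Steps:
t(b, J) = 3 + J
n = 4 (n = (-17 + (3 + 1)) + 17 = (-17 + 4) + 17 = -13 + 17 = 4)
((n - 37) + 11)*(-1606/(-1674) - 586/1683) = ((4 - 37) + 11)*(-1606/(-1674) - 586/1683) = (-33 + 11)*(-1606*(-1/1674) - 586*1/1683) = -22*(803/837 - 586/1683) = -22*95663/156519 = -191326/14229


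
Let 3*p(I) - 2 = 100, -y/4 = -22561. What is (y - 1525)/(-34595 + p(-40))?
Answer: -88719/34561 ≈ -2.5670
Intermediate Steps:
y = 90244 (y = -4*(-22561) = 90244)
p(I) = 34 (p(I) = 2/3 + (1/3)*100 = 2/3 + 100/3 = 34)
(y - 1525)/(-34595 + p(-40)) = (90244 - 1525)/(-34595 + 34) = 88719/(-34561) = 88719*(-1/34561) = -88719/34561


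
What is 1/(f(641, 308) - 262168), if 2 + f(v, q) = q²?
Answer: -1/167306 ≈ -5.9771e-6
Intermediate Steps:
f(v, q) = -2 + q²
1/(f(641, 308) - 262168) = 1/((-2 + 308²) - 262168) = 1/((-2 + 94864) - 262168) = 1/(94862 - 262168) = 1/(-167306) = -1/167306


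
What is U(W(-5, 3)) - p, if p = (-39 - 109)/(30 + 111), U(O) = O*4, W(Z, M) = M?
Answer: 1840/141 ≈ 13.050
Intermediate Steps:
U(O) = 4*O
p = -148/141 ≈ -1.0496
U(W(-5, 3)) - p = 4*3 - 1*(-148/141) = 12 + 148/141 = 1840/141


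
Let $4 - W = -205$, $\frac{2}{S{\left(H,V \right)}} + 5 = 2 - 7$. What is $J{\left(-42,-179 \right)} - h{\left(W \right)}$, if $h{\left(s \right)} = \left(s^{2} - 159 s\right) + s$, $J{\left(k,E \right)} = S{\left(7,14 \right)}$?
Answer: $- \frac{53296}{5} \approx -10659.0$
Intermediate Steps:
$S{\left(H,V \right)} = - \frac{1}{5}$ ($S{\left(H,V \right)} = \frac{2}{-5 + \left(2 - 7\right)} = \frac{2}{-5 - 5} = \frac{2}{-10} = 2 \left(- \frac{1}{10}\right) = - \frac{1}{5}$)
$J{\left(k,E \right)} = - \frac{1}{5}$
$W = 209$ ($W = 4 - -205 = 4 + 205 = 209$)
$h{\left(s \right)} = s^{2} - 158 s$
$J{\left(-42,-179 \right)} - h{\left(W \right)} = - \frac{1}{5} - 209 \left(-158 + 209\right) = - \frac{1}{5} - 209 \cdot 51 = - \frac{1}{5} - 10659 = - \frac{53296}{5}$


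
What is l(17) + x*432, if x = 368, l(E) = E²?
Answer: 159265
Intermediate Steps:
l(17) + x*432 = 17² + 368*432 = 289 + 158976 = 159265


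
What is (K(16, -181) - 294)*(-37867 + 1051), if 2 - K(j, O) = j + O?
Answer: 4675632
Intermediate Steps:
K(j, O) = 2 - O - j (K(j, O) = 2 - (j + O) = 2 - (O + j) = 2 + (-O - j) = 2 - O - j)
(K(16, -181) - 294)*(-37867 + 1051) = ((2 - 1*(-181) - 1*16) - 294)*(-37867 + 1051) = ((2 + 181 - 16) - 294)*(-36816) = (167 - 294)*(-36816) = -127*(-36816) = 4675632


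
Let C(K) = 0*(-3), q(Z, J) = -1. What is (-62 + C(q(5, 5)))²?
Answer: 3844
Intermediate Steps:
C(K) = 0
(-62 + C(q(5, 5)))² = (-62 + 0)² = (-62)² = 3844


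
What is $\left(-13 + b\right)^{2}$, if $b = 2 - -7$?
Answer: $16$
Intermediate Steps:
$b = 9$ ($b = 2 + 7 = 9$)
$\left(-13 + b\right)^{2} = \left(-13 + 9\right)^{2} = \left(-4\right)^{2} = 16$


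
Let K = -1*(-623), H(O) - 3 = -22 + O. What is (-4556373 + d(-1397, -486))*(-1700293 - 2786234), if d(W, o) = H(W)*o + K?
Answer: 17351975175498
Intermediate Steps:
H(O) = -19 + O (H(O) = 3 + (-22 + O) = -19 + O)
K = 623
d(W, o) = 623 + o*(-19 + W) (d(W, o) = (-19 + W)*o + 623 = o*(-19 + W) + 623 = 623 + o*(-19 + W))
(-4556373 + d(-1397, -486))*(-1700293 - 2786234) = (-4556373 + (623 - 486*(-19 - 1397)))*(-1700293 - 2786234) = (-4556373 + (623 - 486*(-1416)))*(-4486527) = (-4556373 + (623 + 688176))*(-4486527) = (-4556373 + 688799)*(-4486527) = -3867574*(-4486527) = 17351975175498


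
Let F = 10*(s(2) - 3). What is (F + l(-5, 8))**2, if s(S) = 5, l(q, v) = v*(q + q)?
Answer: 3600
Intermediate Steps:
l(q, v) = 2*q*v (l(q, v) = v*(2*q) = 2*q*v)
F = 20 (F = 10*(5 - 3) = 10*2 = 20)
(F + l(-5, 8))**2 = (20 + 2*(-5)*8)**2 = (20 - 80)**2 = (-60)**2 = 3600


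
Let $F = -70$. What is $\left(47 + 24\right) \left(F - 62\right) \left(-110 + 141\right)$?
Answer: $-290532$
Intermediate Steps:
$\left(47 + 24\right) \left(F - 62\right) \left(-110 + 141\right) = \left(47 + 24\right) \left(-70 - 62\right) \left(-110 + 141\right) = 71 \left(-132\right) 31 = \left(-9372\right) 31 = -290532$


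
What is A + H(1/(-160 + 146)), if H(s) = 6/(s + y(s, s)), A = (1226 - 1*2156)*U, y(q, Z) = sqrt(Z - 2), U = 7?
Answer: -2649654/407 - 84*I*sqrt(406)/407 ≈ -6510.2 - 4.1586*I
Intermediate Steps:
y(q, Z) = sqrt(-2 + Z)
A = -6510 (A = (1226 - 1*2156)*7 = (1226 - 2156)*7 = -930*7 = -6510)
H(s) = 6/(s + sqrt(-2 + s))
A + H(1/(-160 + 146)) = -6510 + 6/(1/(-160 + 146) + sqrt(-2 + 1/(-160 + 146))) = -6510 + 6/(1/(-14) + sqrt(-2 + 1/(-14))) = -6510 + 6/(-1/14 + sqrt(-2 - 1/14)) = -6510 + 6/(-1/14 + sqrt(-29/14)) = -6510 + 6/(-1/14 + I*sqrt(406)/14)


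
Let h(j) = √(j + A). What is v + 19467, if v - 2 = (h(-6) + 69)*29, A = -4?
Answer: 21470 + 29*I*√10 ≈ 21470.0 + 91.706*I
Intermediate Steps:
h(j) = √(-4 + j) (h(j) = √(j - 4) = √(-4 + j))
v = 2003 + 29*I*√10 (v = 2 + (√(-4 - 6) + 69)*29 = 2 + (√(-10) + 69)*29 = 2 + (I*√10 + 69)*29 = 2 + (69 + I*√10)*29 = 2 + (2001 + 29*I*√10) = 2003 + 29*I*√10 ≈ 2003.0 + 91.706*I)
v + 19467 = (2003 + 29*I*√10) + 19467 = 21470 + 29*I*√10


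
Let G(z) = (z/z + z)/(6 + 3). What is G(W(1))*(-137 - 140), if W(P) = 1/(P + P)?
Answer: -277/6 ≈ -46.167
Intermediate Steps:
W(P) = 1/(2*P)
G(z) = 1/9 + z/9 (G(z) = (1 + z)/9 = (1 + z)*(1/9) = 1/9 + z/9)
G(W(1))*(-137 - 140) = (1/9 + ((1/2)/1)/9)*(-137 - 140) = (1/9 + ((1/2)*1)/9)*(-277) = (1/9 + (1/9)*(1/2))*(-277) = (1/9 + 1/18)*(-277) = (1/6)*(-277) = -277/6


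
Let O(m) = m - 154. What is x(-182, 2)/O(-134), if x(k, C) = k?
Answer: 91/144 ≈ 0.63194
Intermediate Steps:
O(m) = -154 + m
x(-182, 2)/O(-134) = -182/(-154 - 134) = -182/(-288) = -182*(-1/288) = 91/144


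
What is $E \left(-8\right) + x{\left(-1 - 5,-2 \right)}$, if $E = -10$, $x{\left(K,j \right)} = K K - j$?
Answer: $118$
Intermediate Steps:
$x{\left(K,j \right)} = K^{2} - j$
$E \left(-8\right) + x{\left(-1 - 5,-2 \right)} = \left(-10\right) \left(-8\right) - \left(-2 - \left(-1 - 5\right)^{2}\right) = 80 + \left(\left(-1 - 5\right)^{2} + 2\right) = 80 + \left(\left(-6\right)^{2} + 2\right) = 80 + \left(36 + 2\right) = 80 + 38 = 118$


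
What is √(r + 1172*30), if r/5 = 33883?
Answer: 35*√167 ≈ 452.30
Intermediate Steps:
r = 169415 (r = 5*33883 = 169415)
√(r + 1172*30) = √(169415 + 1172*30) = √(169415 + 35160) = √204575 = 35*√167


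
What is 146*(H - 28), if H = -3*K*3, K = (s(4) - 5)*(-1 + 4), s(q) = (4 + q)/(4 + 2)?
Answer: 10366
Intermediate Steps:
s(q) = ⅔ + q/6 (s(q) = (4 + q)/6 = (4 + q)*(⅙) = ⅔ + q/6)
K = -11 (K = ((⅔ + (⅙)*4) - 5)*(-1 + 4) = ((⅔ + ⅔) - 5)*3 = (4/3 - 5)*3 = -11/3*3 = -11)
H = 99 (H = -3*(-11)*3 = 33*3 = 99)
146*(H - 28) = 146*(99 - 28) = 146*71 = 10366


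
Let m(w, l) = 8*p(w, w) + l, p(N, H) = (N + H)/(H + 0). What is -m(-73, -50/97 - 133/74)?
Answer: -98247/7178 ≈ -13.687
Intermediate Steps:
p(N, H) = (H + N)/H
m(w, l) = 16 + l (m(w, l) = 8*((w + w)/w) + l = 8*((2*w)/w) + l = 8*2 + l = 16 + l)
-m(-73, -50/97 - 133/74) = -(16 + (-50/97 - 133/74)) = -(16 - 16601/7178) = -1*98247/7178 = -98247/7178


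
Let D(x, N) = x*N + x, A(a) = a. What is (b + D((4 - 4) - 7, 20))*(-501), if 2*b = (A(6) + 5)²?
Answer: 86673/2 ≈ 43337.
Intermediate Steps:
b = 121/2 (b = (6 + 5)²/2 = (½)*11² = (½)*121 = 121/2 ≈ 60.500)
D(x, N) = x + N*x (D(x, N) = N*x + x = x + N*x)
(b + D((4 - 4) - 7, 20))*(-501) = (121/2 + ((4 - 4) - 7)*(1 + 20))*(-501) = (121/2 + (0 - 7)*21)*(-501) = (121/2 - 7*21)*(-501) = (121/2 - 147)*(-501) = -173/2*(-501) = 86673/2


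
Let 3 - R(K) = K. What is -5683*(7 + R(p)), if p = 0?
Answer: -56830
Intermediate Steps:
R(K) = 3 - K
-5683*(7 + R(p)) = -5683*(7 + (3 - 1*0)) = -5683*(7 + (3 + 0)) = -5683*(7 + 3) = -5683*10 = -56830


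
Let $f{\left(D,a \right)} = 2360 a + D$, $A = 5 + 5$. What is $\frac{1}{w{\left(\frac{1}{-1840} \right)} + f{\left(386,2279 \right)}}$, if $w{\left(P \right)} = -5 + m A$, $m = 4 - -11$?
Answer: $\frac{1}{5378971} \approx 1.8591 \cdot 10^{-7}$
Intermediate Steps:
$A = 10$
$f{\left(D,a \right)} = D + 2360 a$
$m = 15$ ($m = 4 + 11 = 15$)
$w{\left(P \right)} = 145$ ($w{\left(P \right)} = -5 + 15 \cdot 10 = -5 + 150 = 145$)
$\frac{1}{w{\left(\frac{1}{-1840} \right)} + f{\left(386,2279 \right)}} = \frac{1}{145 + \left(386 + 2360 \cdot 2279\right)} = \frac{1}{145 + \left(386 + 5378440\right)} = \frac{1}{145 + 5378826} = \frac{1}{5378971}$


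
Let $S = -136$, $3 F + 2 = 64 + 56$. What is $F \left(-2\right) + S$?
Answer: $- \frac{644}{3} \approx -214.67$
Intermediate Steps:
$F = \frac{118}{3}$ ($F = - \frac{2}{3} + \frac{64 + 56}{3} = - \frac{2}{3} + \frac{1}{3} \cdot 120 = - \frac{2}{3} + 40 = \frac{118}{3} \approx 39.333$)
$F \left(-2\right) + S = \frac{118}{3} \left(-2\right) - 136 = - \frac{236}{3} - 136 = - \frac{644}{3}$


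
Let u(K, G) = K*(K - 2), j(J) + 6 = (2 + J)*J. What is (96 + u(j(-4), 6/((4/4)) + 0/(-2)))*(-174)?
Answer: -16704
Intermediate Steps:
j(J) = -6 + J*(2 + J) (j(J) = -6 + (2 + J)*J = -6 + J*(2 + J))
u(K, G) = K*(-2 + K)
(96 + u(j(-4), 6/((4/4)) + 0/(-2)))*(-174) = (96 + (-6 + (-4)² + 2*(-4))*(-2 + (-6 + (-4)² + 2*(-4))))*(-174) = (96 + (-6 + 16 - 8)*(-2 + (-6 + 16 - 8)))*(-174) = (96 + 2*(-2 + 2))*(-174) = (96 + 2*0)*(-174) = (96 + 0)*(-174) = 96*(-174) = -16704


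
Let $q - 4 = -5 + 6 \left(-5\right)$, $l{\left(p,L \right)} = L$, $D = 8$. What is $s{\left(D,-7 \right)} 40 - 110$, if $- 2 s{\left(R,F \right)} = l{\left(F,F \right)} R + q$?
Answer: $1630$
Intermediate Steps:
$q = -31$ ($q = 4 + \left(-5 + 6 \left(-5\right)\right) = 4 - 35 = -31$)
$s{\left(R,F \right)} = \frac{31}{2} - \frac{F R}{2}$ ($s{\left(R,F \right)} = - \frac{F R - 31}{2} = - \frac{-31 + F R}{2} = \frac{31}{2} - \frac{F R}{2}$)
$s{\left(D,-7 \right)} 40 - 110 = \left(\frac{31}{2} - \left(- \frac{7}{2}\right) 8\right) 40 - 110 = \left(\frac{31}{2} + 28\right) 40 - 110 = \frac{87}{2} \cdot 40 - 110 = 1740 - 110 = 1630$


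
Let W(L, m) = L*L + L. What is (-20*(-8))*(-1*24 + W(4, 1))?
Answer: -640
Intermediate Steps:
W(L, m) = L + L² (W(L, m) = L² + L = L + L²)
(-20*(-8))*(-1*24 + W(4, 1)) = (-20*(-8))*(-1*24 + 4*(1 + 4)) = 160*(-24 + 4*5) = 160*(-24 + 20) = 160*(-4) = -640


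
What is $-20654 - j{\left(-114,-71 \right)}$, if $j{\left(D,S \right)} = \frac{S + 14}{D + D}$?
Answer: $- \frac{82617}{4} \approx -20654.0$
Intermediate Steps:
$j{\left(D,S \right)} = \frac{14 + S}{2 D}$
$-20654 - j{\left(-114,-71 \right)} = -20654 - \frac{14 - 71}{2 \left(-114\right)} = -20654 - \frac{1}{2} \left(- \frac{1}{114}\right) \left(-57\right) = -20654 - \frac{1}{4} = - \frac{82617}{4}$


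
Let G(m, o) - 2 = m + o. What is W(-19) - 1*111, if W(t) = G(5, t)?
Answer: -123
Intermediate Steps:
G(m, o) = 2 + m + o (G(m, o) = 2 + (m + o) = 2 + m + o)
W(t) = 7 + t (W(t) = 2 + 5 + t = 7 + t)
W(-19) - 1*111 = (7 - 19) - 1*111 = -12 - 111 = -123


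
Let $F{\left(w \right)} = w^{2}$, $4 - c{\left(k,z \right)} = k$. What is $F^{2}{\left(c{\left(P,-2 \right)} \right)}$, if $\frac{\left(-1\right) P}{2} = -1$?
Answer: $16$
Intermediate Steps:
$P = 2$ ($P = \left(-2\right) \left(-1\right) = 2$)
$c{\left(k,z \right)} = 4 - k$
$F^{2}{\left(c{\left(P,-2 \right)} \right)} = \left(\left(4 - 2\right)^{2}\right)^{2} = \left(2^{2}\right)^{2} = 4^{2} = 16$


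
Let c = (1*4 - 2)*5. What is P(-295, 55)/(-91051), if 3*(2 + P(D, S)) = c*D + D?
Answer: 3251/273153 ≈ 0.011902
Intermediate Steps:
c = 10 (c = (4 - 2)*5 = 2*5 = 10)
P(D, S) = -2 + 11*D/3 (P(D, S) = -2 + (10*D + D)/3 = -2 + (11*D)/3 = -2 + 11*D/3)
P(-295, 55)/(-91051) = (-2 + (11/3)*(-295))/(-91051) = (-2 - 3245/3)*(-1/91051) = -3251/3*(-1/91051) = 3251/273153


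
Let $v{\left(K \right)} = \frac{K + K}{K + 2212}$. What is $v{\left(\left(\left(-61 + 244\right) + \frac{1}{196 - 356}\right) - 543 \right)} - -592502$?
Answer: $\frac{175569484936}{296319} \approx 5.925 \cdot 10^{5}$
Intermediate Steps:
$v{\left(K \right)} = \frac{2 K}{2212 + K}$
$v{\left(\left(\left(-61 + 244\right) + \frac{1}{196 - 356}\right) - 543 \right)} - -592502 = \frac{2 \left(\left(\left(-61 + 244\right) + \frac{1}{196 - 356}\right) - 543\right)}{2212 - \left(360 - \frac{1}{196 - 356}\right)} - -592502 = \frac{2 \left(\left(183 + \frac{1}{-160}\right) - 543\right)}{2212 - \left(360 + \frac{1}{160}\right)} + 592502 = \frac{2 \left(\left(183 - \frac{1}{160}\right) - 543\right)}{2212 + \left(\left(183 - \frac{1}{160}\right) - 543\right)} + 592502 = \frac{2 \left(\frac{29279}{160} - 543\right)}{2212 + \left(\frac{29279}{160} - 543\right)} + 592502 = 2 \left(- \frac{57601}{160}\right) \frac{1}{2212 - \frac{57601}{160}} + 592502 = 2 \left(- \frac{57601}{160}\right) \frac{1}{\frac{296319}{160}} + 592502 = 2 \left(- \frac{57601}{160}\right) \frac{160}{296319} + 592502 = - \frac{115202}{296319} + 592502 = \frac{175569484936}{296319}$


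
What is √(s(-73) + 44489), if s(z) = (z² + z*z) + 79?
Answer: √55226 ≈ 235.00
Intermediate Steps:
s(z) = 79 + 2*z² (s(z) = (z² + z²) + 79 = 2*z² + 79 = 79 + 2*z²)
√(s(-73) + 44489) = √((79 + 2*(-73)²) + 44489) = √((79 + 2*5329) + 44489) = √((79 + 10658) + 44489) = √(10737 + 44489) = √55226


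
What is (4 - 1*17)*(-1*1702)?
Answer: 22126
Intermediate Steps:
(4 - 1*17)*(-1*1702) = (4 - 17)*(-1702) = -13*(-1702) = 22126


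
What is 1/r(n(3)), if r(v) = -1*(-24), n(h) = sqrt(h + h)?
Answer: 1/24 ≈ 0.041667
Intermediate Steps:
n(h) = sqrt(2)*sqrt(h) (n(h) = sqrt(2*h) = sqrt(2)*sqrt(h))
r(v) = 24
1/r(n(3)) = 1/24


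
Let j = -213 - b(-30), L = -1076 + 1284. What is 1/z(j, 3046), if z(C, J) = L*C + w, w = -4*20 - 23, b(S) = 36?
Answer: -1/51895 ≈ -1.9270e-5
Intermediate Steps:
L = 208
w = -103 (w = -80 - 23 = -103)
j = -249 (j = -213 - 1*36 = -213 - 36 = -249)
z(C, J) = -103 + 208*C (z(C, J) = 208*C - 103 = -103 + 208*C)
1/z(j, 3046) = 1/(-103 + 208*(-249)) = 1/(-103 - 51792) = 1/(-51895) = -1/51895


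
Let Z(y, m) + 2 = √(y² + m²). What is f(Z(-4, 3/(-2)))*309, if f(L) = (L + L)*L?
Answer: 27501/2 - 1236*√73 ≈ 3190.1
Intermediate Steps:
Z(y, m) = -2 + √(m² + y²) (Z(y, m) = -2 + √(y² + m²) = -2 + √(m² + y²))
f(L) = 2*L² (f(L) = (2*L)*L = 2*L²)
f(Z(-4, 3/(-2)))*309 = (2*(-2 + √((3/(-2))² + (-4)²))²)*309 = (2*(-2 + √((3*(-½))² + 16))²)*309 = (2*(-2 + √((-3/2)² + 16))²)*309 = (2*(-2 + √(9/4 + 16))²)*309 = (2*(-2 + √(73/4))²)*309 = (2*(-2 + √73/2)²)*309 = 618*(-2 + √73/2)²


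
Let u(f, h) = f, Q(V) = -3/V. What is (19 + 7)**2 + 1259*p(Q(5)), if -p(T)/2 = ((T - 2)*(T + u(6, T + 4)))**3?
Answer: 108897823918/15625 ≈ 6.9695e+6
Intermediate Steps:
p(T) = -2*(-2 + T)**3*(6 + T)**3 (p(T) = -2*(T - 2)**3*(T + 6)**3 = -2*(-2 + T)**3*(6 + T)**3)
(19 + 7)**2 + 1259*p(Q(5)) = (19 + 7)**2 + 1259*(-2*(-2 - 3/5)**3*(6 - 3/5)**3) = 26**2 + 1259*(-2*(-2 - 3*1/5)**3*(6 - 3*1/5)**3) = 676 + 1259*(-2*(-2 - 3/5)**3*(6 - 3/5)**3) = 676 + 1259*(-2*(-13/5)**3*(27/5)**3) = 676 + 1259*(-2*(-2197/125)*19683/125) = 676 + 1259*(86487102/15625) = 676 + 108887261418/15625 = 108897823918/15625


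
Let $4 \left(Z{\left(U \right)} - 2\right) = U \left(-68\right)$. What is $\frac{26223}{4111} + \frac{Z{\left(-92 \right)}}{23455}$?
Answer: $\frac{621498291}{96423505} \approx 6.4455$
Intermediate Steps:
$Z{\left(U \right)} = 2 - 17 U$ ($Z{\left(U \right)} = 2 + \frac{U \left(-68\right)}{4} = 2 + \frac{\left(-68\right) U}{4} = 2 - 17 U$)
$\frac{26223}{4111} + \frac{Z{\left(-92 \right)}}{23455} = \frac{26223}{4111} + \frac{2 - -1564}{23455} = 26223 \cdot \frac{1}{4111} + \left(2 + 1564\right) \frac{1}{23455} = \frac{26223}{4111} + 1566 \cdot \frac{1}{23455} = \frac{26223}{4111} + \frac{1566}{23455} = \frac{621498291}{96423505}$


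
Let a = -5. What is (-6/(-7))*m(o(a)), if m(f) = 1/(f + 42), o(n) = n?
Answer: 6/259 ≈ 0.023166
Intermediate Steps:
m(f) = 1/(42 + f)
(-6/(-7))*m(o(a)) = (-6/(-7))/(42 - 5) = -6*(-⅐)/37 = (6/7)*(1/37) = 6/259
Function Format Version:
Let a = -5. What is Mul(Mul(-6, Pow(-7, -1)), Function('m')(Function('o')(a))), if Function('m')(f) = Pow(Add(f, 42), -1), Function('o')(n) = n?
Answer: Rational(6, 259) ≈ 0.023166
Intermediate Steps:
Function('m')(f) = Pow(Add(42, f), -1)
Mul(Mul(-6, Pow(-7, -1)), Function('m')(Function('o')(a))) = Mul(Mul(-6, Pow(-7, -1)), Pow(Add(42, -5), -1)) = Mul(Mul(-6, Rational(-1, 7)), Pow(37, -1)) = Mul(Rational(6, 7), Rational(1, 37)) = Rational(6, 259)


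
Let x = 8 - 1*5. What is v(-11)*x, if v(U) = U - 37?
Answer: -144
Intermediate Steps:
v(U) = -37 + U
x = 3 (x = 8 - 5 = 3)
v(-11)*x = (-37 - 11)*3 = -48*3 = -144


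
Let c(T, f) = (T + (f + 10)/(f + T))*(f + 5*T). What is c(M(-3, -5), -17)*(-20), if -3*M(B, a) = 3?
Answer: -2420/9 ≈ -268.89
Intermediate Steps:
M(B, a) = -1 (M(B, a) = -⅓*3 = -1)
c(T, f) = (T + (10 + f)/(T + f))*(f + 5*T)
c(M(-3, -5), -17)*(-20) = (((-17)² + 5*(-1)³ + 10*(-17) + 50*(-1) - 1*(-17)² + 5*(-1)*(-17) + 6*(-17)*(-1)²)/(-1 - 17))*(-20) = ((289 + 5*(-1) - 170 - 50 - 1*289 + 85 + 6*(-17)*1)/(-18))*(-20) = -(289 - 5 - 170 - 50 - 289 + 85 - 102)/18*(-20) = -1/18*(-242)*(-20) = (121/9)*(-20) = -2420/9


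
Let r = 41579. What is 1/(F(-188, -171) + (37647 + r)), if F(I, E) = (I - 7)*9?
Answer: 1/77471 ≈ 1.2908e-5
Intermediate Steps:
F(I, E) = -63 + 9*I (F(I, E) = (-7 + I)*9 = -63 + 9*I)
1/(F(-188, -171) + (37647 + r)) = 1/((-63 + 9*(-188)) + (37647 + 41579)) = 1/((-63 - 1692) + 79226) = 1/(-1755 + 79226) = 1/77471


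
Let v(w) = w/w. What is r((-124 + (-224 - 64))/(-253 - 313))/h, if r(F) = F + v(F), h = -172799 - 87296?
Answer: -489/73606885 ≈ -6.6434e-6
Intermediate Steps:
v(w) = 1
h = -260095
r(F) = 1 + F (r(F) = F + 1 = 1 + F)
r((-124 + (-224 - 64))/(-253 - 313))/h = (1 + (-124 + (-224 - 64))/(-253 - 313))/(-260095) = (1 + (-124 - 288)/(-566))*(-1/260095) = (1 - 412*(-1/566))*(-1/260095) = (1 + 206/283)*(-1/260095) = (489/283)*(-1/260095) = -489/73606885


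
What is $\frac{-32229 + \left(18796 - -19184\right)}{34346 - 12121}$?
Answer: $\frac{5751}{22225} \approx 0.25876$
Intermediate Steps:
$\frac{-32229 + \left(18796 - -19184\right)}{34346 - 12121} = \frac{-32229 + \left(18796 + 19184\right)}{22225} = \left(-32229 + 37980\right) \frac{1}{22225} = 5751 \cdot \frac{1}{22225} = \frac{5751}{22225}$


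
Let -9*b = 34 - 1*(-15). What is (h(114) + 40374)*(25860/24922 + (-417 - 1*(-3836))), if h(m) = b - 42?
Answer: 15467403664571/112149 ≈ 1.3792e+8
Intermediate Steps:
b = -49/9 (b = -(34 - 1*(-15))/9 = -(34 + 15)/9 = -1/9*49 = -49/9 ≈ -5.4444)
h(m) = -427/9 (h(m) = -49/9 - 42 = -427/9)
(h(114) + 40374)*(25860/24922 + (-417 - 1*(-3836))) = (-427/9 + 40374)*(25860/24922 + (-417 - 1*(-3836))) = 362939*(25860*(1/24922) + (-417 + 3836))/9 = 362939*(12930/12461 + 3419)/9 = (362939/9)*(42617089/12461) = 15467403664571/112149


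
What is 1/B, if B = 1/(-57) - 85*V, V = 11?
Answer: -57/53296 ≈ -0.0010695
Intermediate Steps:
B = -53296/57 (B = 1/(-57) - 85*11 = -1/57 - 935 = -53296/57 ≈ -935.02)
1/B = 1/(-53296/57) = -57/53296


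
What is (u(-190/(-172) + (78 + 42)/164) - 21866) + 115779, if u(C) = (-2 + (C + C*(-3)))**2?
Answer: 291997495298/3108169 ≈ 93945.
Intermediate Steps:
u(C) = (-2 - 2*C)**2 (u(C) = (-2 + (C - 3*C))**2 = (-2 - 2*C)**2)
(u(-190/(-172) + (78 + 42)/164) - 21866) + 115779 = (4*(1 + (-190/(-172) + (78 + 42)/164))**2 - 21866) + 115779 = (4*(1 + (-190*(-1/172) + 120*(1/164)))**2 - 21866) + 115779 = (4*(1 + (95/86 + 30/41))**2 - 21866) + 115779 = (4*(1 + 6475/3526)**2 - 21866) + 115779 = (4*(10001/3526)**2 - 21866) + 115779 = (4*(100020001/12432676) - 21866) + 115779 = (100020001/3108169 - 21866) + 115779 = -67863203353/3108169 + 115779 = 291997495298/3108169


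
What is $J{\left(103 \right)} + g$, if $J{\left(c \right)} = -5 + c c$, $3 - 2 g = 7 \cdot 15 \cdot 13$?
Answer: $9923$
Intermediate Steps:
$g = -681$ ($g = \frac{3}{2} - \frac{7 \cdot 15 \cdot 13}{2} = \frac{3}{2} - \frac{105 \cdot 13}{2} = \frac{3}{2} - \frac{1365}{2} = -681$)
$J{\left(c \right)} = -5 + c^{2}$
$J{\left(103 \right)} + g = \left(-5 + 103^{2}\right) - 681 = \left(-5 + 10609\right) - 681 = 10604 - 681 = 9923$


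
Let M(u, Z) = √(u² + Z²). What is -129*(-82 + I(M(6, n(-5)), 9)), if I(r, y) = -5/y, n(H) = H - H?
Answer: 31949/3 ≈ 10650.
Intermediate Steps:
n(H) = 0
M(u, Z) = √(Z² + u²)
-129*(-82 + I(M(6, n(-5)), 9)) = -129*(-82 - 5/9) = -129*(-743/9) = 31949/3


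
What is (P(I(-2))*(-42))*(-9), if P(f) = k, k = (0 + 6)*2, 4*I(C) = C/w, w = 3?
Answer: 4536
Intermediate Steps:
I(C) = C/12 (I(C) = (C/3)/4 = C/12)
k = 12 (k = 6*2 = 12)
P(f) = 12
(P(I(-2))*(-42))*(-9) = (12*(-42))*(-9) = -504*(-9) = 4536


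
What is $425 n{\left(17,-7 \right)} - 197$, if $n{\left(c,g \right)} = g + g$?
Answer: $-6147$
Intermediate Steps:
$n{\left(c,g \right)} = 2 g$
$425 n{\left(17,-7 \right)} - 197 = 425 \cdot 2 \left(-7\right) - 197 = 425 \left(-14\right) - 197 = -5950 - 197 = -6147$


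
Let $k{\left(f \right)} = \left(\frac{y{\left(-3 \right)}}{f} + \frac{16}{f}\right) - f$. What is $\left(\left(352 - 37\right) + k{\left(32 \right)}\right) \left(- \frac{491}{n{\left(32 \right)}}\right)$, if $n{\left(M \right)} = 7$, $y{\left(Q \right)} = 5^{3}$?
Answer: $- \frac{4515727}{224} \approx -20160.0$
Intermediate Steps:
$y{\left(Q \right)} = 125$
$k{\left(f \right)} = - f + \frac{141}{f}$ ($k{\left(f \right)} = \left(\frac{125}{f} + \frac{16}{f}\right) - f = \frac{141}{f} - f = - f + \frac{141}{f}$)
$\left(\left(352 - 37\right) + k{\left(32 \right)}\right) \left(- \frac{491}{n{\left(32 \right)}}\right) = \left(\left(352 - 37\right) + \left(\left(-1\right) 32 + \frac{141}{32}\right)\right) \left(- \frac{491}{7}\right) = \left(315 + \left(-32 + 141 \cdot \frac{1}{32}\right)\right) \left(\left(-491\right) \frac{1}{7}\right) = \left(315 + \left(-32 + \frac{141}{32}\right)\right) \left(- \frac{491}{7}\right) = \left(315 - \frac{883}{32}\right) \left(- \frac{491}{7}\right) = \frac{9197}{32} \left(- \frac{491}{7}\right) = - \frac{4515727}{224}$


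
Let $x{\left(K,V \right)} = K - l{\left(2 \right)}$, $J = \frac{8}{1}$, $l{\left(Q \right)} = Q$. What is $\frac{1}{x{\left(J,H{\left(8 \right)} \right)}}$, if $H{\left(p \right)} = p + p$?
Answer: $\frac{1}{6} \approx 0.16667$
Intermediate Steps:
$H{\left(p \right)} = 2 p$
$J = 8$ ($J = 8 \cdot 1 = 8$)
$x{\left(K,V \right)} = -2 + K$ ($x{\left(K,V \right)} = K - 2 = -2 + K$)
$\frac{1}{x{\left(J,H{\left(8 \right)} \right)}} = \frac{1}{-2 + 8} = \frac{1}{6}$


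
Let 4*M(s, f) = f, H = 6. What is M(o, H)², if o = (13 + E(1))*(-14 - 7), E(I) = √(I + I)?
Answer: 9/4 ≈ 2.2500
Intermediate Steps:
E(I) = √2*√I (E(I) = √(2*I) = √2*√I)
o = -273 - 21*√2 (o = (13 + √2*√1)*(-14 - 7) = (13 + √2*1)*(-21) = (13 + √2)*(-21) = -273 - 21*√2 ≈ -302.70)
M(s, f) = f/4
M(o, H)² = ((¼)*6)² = (3/2)² = 9/4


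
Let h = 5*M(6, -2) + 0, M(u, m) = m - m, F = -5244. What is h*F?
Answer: 0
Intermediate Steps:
M(u, m) = 0
h = 0 (h = 5*0 + 0 = 0 + 0 = 0)
h*F = 0*(-5244) = 0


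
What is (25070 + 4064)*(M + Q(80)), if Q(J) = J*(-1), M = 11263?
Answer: 325805522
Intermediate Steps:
Q(J) = -J
(25070 + 4064)*(M + Q(80)) = (25070 + 4064)*(11263 - 1*80) = 29134*(11263 - 80) = 29134*11183 = 325805522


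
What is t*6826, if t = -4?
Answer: -27304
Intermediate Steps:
t*6826 = -4*6826 = -27304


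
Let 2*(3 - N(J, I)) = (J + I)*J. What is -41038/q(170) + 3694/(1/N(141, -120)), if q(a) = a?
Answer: -27290632/5 ≈ -5.4581e+6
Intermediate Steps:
N(J, I) = 3 - J*(I + J)/2 (N(J, I) = 3 - (J + I)*J/2 = 3 - (I + J)*J/2 = 3 - J*(I + J)/2)
-41038/q(170) + 3694/(1/N(141, -120)) = -41038/170 + 3694/(1/(3 - 1/2*141**2 - 1/2*(-120)*141)) = -41038*1/170 + 3694/(1/(3 - 1/2*19881 + 8460)) = -1207/5 + 3694/(1/(3 - 19881/2 + 8460)) = -1207/5 + 3694/(1/(-2955/2)) = -1207/5 + 3694/(-2/2955) = -1207/5 + 3694*(-2955/2) = -1207/5 - 5457885 = -27290632/5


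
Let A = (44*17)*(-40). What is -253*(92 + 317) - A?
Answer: -73557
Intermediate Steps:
A = -29920 (A = 748*(-40) = -29920)
-253*(92 + 317) - A = -253*(92 + 317) - 1*(-29920) = -253*409 + 29920 = -103477 + 29920 = -73557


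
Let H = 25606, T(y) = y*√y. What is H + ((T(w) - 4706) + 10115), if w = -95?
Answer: 31015 - 95*I*√95 ≈ 31015.0 - 925.95*I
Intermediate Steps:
T(y) = y^(3/2)
H + ((T(w) - 4706) + 10115) = 25606 + (((-95)^(3/2) - 4706) + 10115) = 25606 + ((-95*I*√95 - 4706) + 10115) = 25606 + ((-4706 - 95*I*√95) + 10115) = 25606 + (5409 - 95*I*√95) = 31015 - 95*I*√95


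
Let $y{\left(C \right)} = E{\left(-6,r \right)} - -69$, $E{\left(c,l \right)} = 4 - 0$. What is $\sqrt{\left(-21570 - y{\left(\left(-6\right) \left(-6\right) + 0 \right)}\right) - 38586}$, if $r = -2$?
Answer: $i \sqrt{60229} \approx 245.42 i$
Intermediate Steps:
$E{\left(c,l \right)} = 4$ ($E{\left(c,l \right)} = 4 + 0 = 4$)
$y{\left(C \right)} = 73$ ($y{\left(C \right)} = 4 - -69 = 4 + 69 = 73$)
$\sqrt{\left(-21570 - y{\left(\left(-6\right) \left(-6\right) + 0 \right)}\right) - 38586} = \sqrt{\left(-21570 - 73\right) - 38586} = \sqrt{-21643 - 38586} = \sqrt{-60229} = i \sqrt{60229}$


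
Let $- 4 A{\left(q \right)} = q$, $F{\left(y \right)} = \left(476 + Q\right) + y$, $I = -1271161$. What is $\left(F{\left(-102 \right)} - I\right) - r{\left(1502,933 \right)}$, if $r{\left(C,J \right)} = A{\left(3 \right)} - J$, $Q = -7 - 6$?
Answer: $\frac{5089823}{4} \approx 1.2725 \cdot 10^{6}$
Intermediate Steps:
$Q = -13$ ($Q = -7 - 6 = -13$)
$F{\left(y \right)} = 463 + y$ ($F{\left(y \right)} = \left(476 - 13\right) + y = 463 + y$)
$A{\left(q \right)} = - \frac{q}{4}$
$r{\left(C,J \right)} = - \frac{3}{4} - J$ ($r{\left(C,J \right)} = \left(- \frac{1}{4}\right) 3 - J = - \frac{3}{4} - J$)
$\left(F{\left(-102 \right)} - I\right) - r{\left(1502,933 \right)} = \left(\left(463 - 102\right) - -1271161\right) - \left(- \frac{3}{4} - 933\right) = \left(361 + 1271161\right) - \left(- \frac{3}{4} - 933\right) = 1271522 - - \frac{3735}{4} = 1271522 + \frac{3735}{4} = \frac{5089823}{4}$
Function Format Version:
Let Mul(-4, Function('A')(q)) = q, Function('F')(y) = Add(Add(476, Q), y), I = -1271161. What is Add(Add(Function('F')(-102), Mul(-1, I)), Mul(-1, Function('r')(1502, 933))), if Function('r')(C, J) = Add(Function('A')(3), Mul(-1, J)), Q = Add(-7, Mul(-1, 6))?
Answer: Rational(5089823, 4) ≈ 1.2725e+6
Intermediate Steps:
Q = -13 (Q = Add(-7, -6) = -13)
Function('F')(y) = Add(463, y) (Function('F')(y) = Add(Add(476, -13), y) = Add(463, y))
Function('A')(q) = Mul(Rational(-1, 4), q)
Function('r')(C, J) = Add(Rational(-3, 4), Mul(-1, J)) (Function('r')(C, J) = Add(Mul(Rational(-1, 4), 3), Mul(-1, J)) = Add(Rational(-3, 4), Mul(-1, J)))
Add(Add(Function('F')(-102), Mul(-1, I)), Mul(-1, Function('r')(1502, 933))) = Add(Add(Add(463, -102), Mul(-1, -1271161)), Mul(-1, Add(Rational(-3, 4), Mul(-1, 933)))) = Add(Add(361, 1271161), Mul(-1, Add(Rational(-3, 4), -933))) = Add(1271522, Mul(-1, Rational(-3735, 4))) = Add(1271522, Rational(3735, 4)) = Rational(5089823, 4)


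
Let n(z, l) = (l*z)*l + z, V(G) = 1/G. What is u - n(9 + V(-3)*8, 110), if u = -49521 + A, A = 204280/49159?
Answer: -18605183798/147477 ≈ -1.2616e+5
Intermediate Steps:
A = 204280/49159 (A = 204280*(1/49159) = 204280/49159 ≈ 4.1555)
u = -2434198559/49159 (u = -49521 + 204280/49159 = -2434198559/49159 ≈ -49517.)
n(z, l) = z + z*l² (n(z, l) = z*l² + z = z + z*l²)
u - n(9 + V(-3)*8, 110) = -2434198559/49159 - (9 + 8/(-3))*(1 + 110²) = -2434198559/49159 - (9 - ⅓*8)*(1 + 12100) = -2434198559/49159 - (9 - 8/3)*12101 = -2434198559/49159 - 19*12101/3 = -2434198559/49159 - 1*229919/3 = -2434198559/49159 - 229919/3 = -18605183798/147477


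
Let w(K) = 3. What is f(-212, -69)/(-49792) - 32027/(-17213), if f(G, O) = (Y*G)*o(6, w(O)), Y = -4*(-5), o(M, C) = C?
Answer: 113352359/53566856 ≈ 2.1161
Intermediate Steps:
Y = 20 (Y = -4*(-5) = 20)
f(G, O) = 60*G (f(G, O) = (20*G)*3 = 60*G)
f(-212, -69)/(-49792) - 32027/(-17213) = (60*(-212))/(-49792) - 32027/(-17213) = -12720*(-1/49792) - 32027*(-1/17213) = 795/3112 + 32027/17213 = 113352359/53566856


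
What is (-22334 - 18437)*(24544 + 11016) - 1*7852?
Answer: -1449824612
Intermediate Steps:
(-22334 - 18437)*(24544 + 11016) - 1*7852 = -40771*35560 - 7852 = -1449816760 - 7852 = -1449824612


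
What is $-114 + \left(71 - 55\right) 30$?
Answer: $366$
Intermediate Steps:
$-114 + \left(71 - 55\right) 30 = -114 + 16 \cdot 30 = -114 + 480 = 366$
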